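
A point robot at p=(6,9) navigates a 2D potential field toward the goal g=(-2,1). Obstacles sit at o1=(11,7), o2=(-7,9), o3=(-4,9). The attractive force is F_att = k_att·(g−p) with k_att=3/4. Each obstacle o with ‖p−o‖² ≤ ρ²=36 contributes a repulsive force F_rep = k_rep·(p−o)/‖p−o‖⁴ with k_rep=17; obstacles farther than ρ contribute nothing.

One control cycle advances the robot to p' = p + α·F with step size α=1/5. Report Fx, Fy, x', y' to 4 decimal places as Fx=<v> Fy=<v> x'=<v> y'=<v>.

F_att = 3/4·(g−p) = 3/4·(-8,-8) = (-6.0000,-6.0000)
o1: d²=29 ≤ ρ²=36; F_rep = 17·(-5,2)/29² = (-0.1011,0.0404)
o2: d²=169 > ρ²=36 → inactive
o3: d²=100 > ρ²=36 → inactive
F = F_att + ΣF_rep = (-6.1011,-5.9596)
p' = p + 1/5·F = (4.7798,7.8081)

Fx=-6.1011 Fy=-5.9596 x'=4.7798 y'=7.8081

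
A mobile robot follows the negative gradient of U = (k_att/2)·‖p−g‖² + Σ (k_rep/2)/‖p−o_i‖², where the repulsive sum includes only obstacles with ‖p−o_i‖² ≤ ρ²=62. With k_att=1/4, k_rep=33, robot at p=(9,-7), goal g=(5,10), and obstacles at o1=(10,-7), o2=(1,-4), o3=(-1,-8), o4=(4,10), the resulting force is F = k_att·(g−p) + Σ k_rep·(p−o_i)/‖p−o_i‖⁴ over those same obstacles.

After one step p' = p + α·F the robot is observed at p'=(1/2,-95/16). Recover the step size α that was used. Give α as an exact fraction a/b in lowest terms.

α = 1/4

F_att = 1/4·(g−p) = 1/4·(-4,17) = (-1.0000,4.2500)
o1: d²=1 ≤ ρ²=62; F_rep = 33·(-1,0)/1² = (-33.0000,0.0000)
o2: d²=73 > ρ²=62 → inactive
o3: d²=101 > ρ²=62 → inactive
o4: d²=314 > ρ²=62 → inactive
F = F_att + ΣF_rep = (-34.0000,4.2500)
Δp = p'−p = (-8.5000,1.0625); α = Δx/Fx = (-17/2) / (-34) = 1/4
check: Δy/Fy = (17/16) / (17/4) = 1/4 ✓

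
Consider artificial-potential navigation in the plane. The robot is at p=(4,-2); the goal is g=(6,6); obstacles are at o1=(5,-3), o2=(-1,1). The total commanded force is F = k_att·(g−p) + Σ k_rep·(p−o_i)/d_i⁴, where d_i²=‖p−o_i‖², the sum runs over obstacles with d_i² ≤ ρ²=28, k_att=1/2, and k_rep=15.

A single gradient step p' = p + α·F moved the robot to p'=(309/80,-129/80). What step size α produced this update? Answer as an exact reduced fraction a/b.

F_att = 1/2·(g−p) = 1/2·(2,8) = (1.0000,4.0000)
o1: d²=2 ≤ ρ²=28; F_rep = 15·(-1,1)/2² = (-3.7500,3.7500)
o2: d²=34 > ρ²=28 → inactive
F = F_att + ΣF_rep = (-2.7500,7.7500)
Δp = p'−p = (-0.1375,0.3875); α = Δx/Fx = (-11/80) / (-11/4) = 1/20
check: Δy/Fy = (31/80) / (31/4) = 1/20 ✓

α = 1/20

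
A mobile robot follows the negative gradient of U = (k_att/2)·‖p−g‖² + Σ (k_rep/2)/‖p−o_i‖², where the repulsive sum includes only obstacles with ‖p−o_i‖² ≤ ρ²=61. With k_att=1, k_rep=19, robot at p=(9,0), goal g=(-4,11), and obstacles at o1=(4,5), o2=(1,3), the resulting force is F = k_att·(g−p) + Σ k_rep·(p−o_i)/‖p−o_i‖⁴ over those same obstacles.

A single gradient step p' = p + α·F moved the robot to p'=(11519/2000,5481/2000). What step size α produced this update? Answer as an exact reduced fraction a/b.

α = 1/4

F_att = 1·(g−p) = 1·(-13,11) = (-13.0000,11.0000)
o1: d²=50 ≤ ρ²=61; F_rep = 19·(5,-5)/50² = (0.0380,-0.0380)
o2: d²=73 > ρ²=61 → inactive
F = F_att + ΣF_rep = (-12.9620,10.9620)
Δp = p'−p = (-3.2405,2.7405); α = Δx/Fx = (-6481/2000) / (-6481/500) = 1/4
check: Δy/Fy = (5481/2000) / (5481/500) = 1/4 ✓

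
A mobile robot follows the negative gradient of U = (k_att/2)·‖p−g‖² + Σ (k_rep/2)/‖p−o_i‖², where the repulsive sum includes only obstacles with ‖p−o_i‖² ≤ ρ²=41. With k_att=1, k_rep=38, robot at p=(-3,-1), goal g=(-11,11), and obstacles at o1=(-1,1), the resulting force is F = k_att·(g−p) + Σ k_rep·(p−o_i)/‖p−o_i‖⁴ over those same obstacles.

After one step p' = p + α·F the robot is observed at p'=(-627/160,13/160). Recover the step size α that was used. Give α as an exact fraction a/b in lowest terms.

F_att = 1·(g−p) = 1·(-8,12) = (-8.0000,12.0000)
o1: d²=8 ≤ ρ²=41; F_rep = 38·(-2,-2)/8² = (-1.1875,-1.1875)
F = F_att + ΣF_rep = (-9.1875,10.8125)
Δp = p'−p = (-0.9187,1.0813); α = Δx/Fx = (-147/160) / (-147/16) = 1/10
check: Δy/Fy = (173/160) / (173/16) = 1/10 ✓

α = 1/10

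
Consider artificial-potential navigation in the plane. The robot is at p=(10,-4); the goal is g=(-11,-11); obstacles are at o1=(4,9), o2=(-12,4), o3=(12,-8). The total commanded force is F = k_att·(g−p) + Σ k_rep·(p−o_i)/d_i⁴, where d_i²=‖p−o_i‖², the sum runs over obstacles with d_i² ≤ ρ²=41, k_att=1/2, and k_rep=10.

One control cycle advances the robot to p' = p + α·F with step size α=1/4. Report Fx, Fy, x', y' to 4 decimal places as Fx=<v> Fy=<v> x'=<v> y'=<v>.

Fx=-10.5500 Fy=-3.4000 x'=7.3625 y'=-4.8500

F_att = 1/2·(g−p) = 1/2·(-21,-7) = (-10.5000,-3.5000)
o1: d²=205 > ρ²=41 → inactive
o2: d²=548 > ρ²=41 → inactive
o3: d²=20 ≤ ρ²=41; F_rep = 10·(-2,4)/20² = (-0.0500,0.1000)
F = F_att + ΣF_rep = (-10.5500,-3.4000)
p' = p + 1/4·F = (7.3625,-4.8500)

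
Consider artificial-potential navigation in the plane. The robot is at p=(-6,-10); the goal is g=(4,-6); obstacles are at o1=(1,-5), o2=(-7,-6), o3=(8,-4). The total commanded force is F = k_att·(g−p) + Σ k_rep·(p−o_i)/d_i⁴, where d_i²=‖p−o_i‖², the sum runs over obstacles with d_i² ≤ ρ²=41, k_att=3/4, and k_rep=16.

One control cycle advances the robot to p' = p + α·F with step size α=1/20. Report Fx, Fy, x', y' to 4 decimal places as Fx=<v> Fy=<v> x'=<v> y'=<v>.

Fx=7.5554 Fy=2.7785 x'=-5.6222 y'=-9.8611

F_att = 3/4·(g−p) = 3/4·(10,4) = (7.5000,3.0000)
o1: d²=74 > ρ²=41 → inactive
o2: d²=17 ≤ ρ²=41; F_rep = 16·(1,-4)/17² = (0.0554,-0.2215)
o3: d²=232 > ρ²=41 → inactive
F = F_att + ΣF_rep = (7.5554,2.7785)
p' = p + 1/20·F = (-5.6222,-9.8611)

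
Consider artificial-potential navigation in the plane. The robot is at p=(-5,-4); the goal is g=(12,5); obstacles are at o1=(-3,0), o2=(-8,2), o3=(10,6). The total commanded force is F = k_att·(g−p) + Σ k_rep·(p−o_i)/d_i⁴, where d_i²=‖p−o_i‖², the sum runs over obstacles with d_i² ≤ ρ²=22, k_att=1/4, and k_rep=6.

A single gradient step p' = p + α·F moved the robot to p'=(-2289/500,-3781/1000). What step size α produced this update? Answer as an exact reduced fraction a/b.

α = 1/10

F_att = 1/4·(g−p) = 1/4·(17,9) = (4.2500,2.2500)
o1: d²=20 ≤ ρ²=22; F_rep = 6·(-2,-4)/20² = (-0.0300,-0.0600)
o2: d²=45 > ρ²=22 → inactive
o3: d²=325 > ρ²=22 → inactive
F = F_att + ΣF_rep = (4.2200,2.1900)
Δp = p'−p = (0.4220,0.2190); α = Δx/Fx = (211/500) / (211/50) = 1/10
check: Δy/Fy = (219/1000) / (219/100) = 1/10 ✓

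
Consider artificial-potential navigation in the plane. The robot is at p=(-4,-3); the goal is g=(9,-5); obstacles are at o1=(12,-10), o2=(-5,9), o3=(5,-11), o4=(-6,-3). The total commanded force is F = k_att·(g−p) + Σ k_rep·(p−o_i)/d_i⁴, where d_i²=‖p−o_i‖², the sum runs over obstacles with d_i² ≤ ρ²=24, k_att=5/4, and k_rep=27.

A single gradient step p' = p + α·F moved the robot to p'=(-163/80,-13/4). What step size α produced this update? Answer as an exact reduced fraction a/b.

F_att = 5/4·(g−p) = 5/4·(13,-2) = (16.2500,-2.5000)
o1: d²=305 > ρ²=24 → inactive
o2: d²=145 > ρ²=24 → inactive
o3: d²=145 > ρ²=24 → inactive
o4: d²=4 ≤ ρ²=24; F_rep = 27·(2,0)/4² = (3.3750,0.0000)
F = F_att + ΣF_rep = (19.6250,-2.5000)
Δp = p'−p = (1.9625,-0.2500); α = Δx/Fx = (157/80) / (157/8) = 1/10
check: Δy/Fy = (-1/4) / (-5/2) = 1/10 ✓

α = 1/10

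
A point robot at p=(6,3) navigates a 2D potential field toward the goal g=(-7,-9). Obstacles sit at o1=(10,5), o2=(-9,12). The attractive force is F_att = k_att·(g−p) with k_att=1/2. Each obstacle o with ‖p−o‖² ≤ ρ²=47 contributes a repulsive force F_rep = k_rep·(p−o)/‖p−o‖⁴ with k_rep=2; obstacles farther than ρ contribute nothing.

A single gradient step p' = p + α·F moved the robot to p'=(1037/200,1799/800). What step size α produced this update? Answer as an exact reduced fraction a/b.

α = 1/8

F_att = 1/2·(g−p) = 1/2·(-13,-12) = (-6.5000,-6.0000)
o1: d²=20 ≤ ρ²=47; F_rep = 2·(-4,-2)/20² = (-0.0200,-0.0100)
o2: d²=306 > ρ²=47 → inactive
F = F_att + ΣF_rep = (-6.5200,-6.0100)
Δp = p'−p = (-0.8150,-0.7512); α = Δx/Fx = (-163/200) / (-163/25) = 1/8
check: Δy/Fy = (-601/800) / (-601/100) = 1/8 ✓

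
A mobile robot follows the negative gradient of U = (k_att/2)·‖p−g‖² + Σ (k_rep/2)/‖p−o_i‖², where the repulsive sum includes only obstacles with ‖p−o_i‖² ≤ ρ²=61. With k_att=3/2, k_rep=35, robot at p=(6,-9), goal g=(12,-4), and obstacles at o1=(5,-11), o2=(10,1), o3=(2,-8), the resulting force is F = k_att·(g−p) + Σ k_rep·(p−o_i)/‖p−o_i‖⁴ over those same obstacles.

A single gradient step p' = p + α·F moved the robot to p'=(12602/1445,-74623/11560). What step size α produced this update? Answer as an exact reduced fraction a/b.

α = 1/4

F_att = 3/2·(g−p) = 3/2·(6,5) = (9.0000,7.5000)
o1: d²=5 ≤ ρ²=61; F_rep = 35·(1,2)/5² = (1.4000,2.8000)
o2: d²=116 > ρ²=61 → inactive
o3: d²=17 ≤ ρ²=61; F_rep = 35·(4,-1)/17² = (0.4844,-0.1211)
F = F_att + ΣF_rep = (10.8844,10.1789)
Δp = p'−p = (2.7211,2.5447); α = Δx/Fx = (3932/1445) / (15728/1445) = 1/4
check: Δy/Fy = (29417/11560) / (29417/2890) = 1/4 ✓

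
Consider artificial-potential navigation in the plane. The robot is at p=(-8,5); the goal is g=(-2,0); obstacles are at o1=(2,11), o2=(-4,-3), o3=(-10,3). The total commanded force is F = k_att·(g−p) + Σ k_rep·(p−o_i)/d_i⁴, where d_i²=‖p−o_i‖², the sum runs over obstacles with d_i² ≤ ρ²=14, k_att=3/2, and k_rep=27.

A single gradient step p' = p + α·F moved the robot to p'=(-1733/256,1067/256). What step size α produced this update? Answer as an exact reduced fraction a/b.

α = 1/8

F_att = 3/2·(g−p) = 3/2·(6,-5) = (9.0000,-7.5000)
o1: d²=136 > ρ²=14 → inactive
o2: d²=80 > ρ²=14 → inactive
o3: d²=8 ≤ ρ²=14; F_rep = 27·(2,2)/8² = (0.8438,0.8438)
F = F_att + ΣF_rep = (9.8438,-6.6562)
Δp = p'−p = (1.2305,-0.8320); α = Δx/Fx = (315/256) / (315/32) = 1/8
check: Δy/Fy = (-213/256) / (-213/32) = 1/8 ✓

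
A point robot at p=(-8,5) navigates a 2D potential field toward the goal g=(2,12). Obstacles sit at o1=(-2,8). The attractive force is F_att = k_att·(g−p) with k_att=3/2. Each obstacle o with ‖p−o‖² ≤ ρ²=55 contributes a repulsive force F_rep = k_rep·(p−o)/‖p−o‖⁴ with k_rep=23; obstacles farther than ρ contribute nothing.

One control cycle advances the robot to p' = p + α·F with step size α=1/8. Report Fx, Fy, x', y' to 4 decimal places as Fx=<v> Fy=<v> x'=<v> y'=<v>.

Fx=14.9319 Fy=10.4659 x'=-6.1335 y'=6.3082

F_att = 3/2·(g−p) = 3/2·(10,7) = (15.0000,10.5000)
o1: d²=45 ≤ ρ²=55; F_rep = 23·(-6,-3)/45² = (-0.0681,-0.0341)
F = F_att + ΣF_rep = (14.9319,10.4659)
p' = p + 1/8·F = (-6.1335,6.3082)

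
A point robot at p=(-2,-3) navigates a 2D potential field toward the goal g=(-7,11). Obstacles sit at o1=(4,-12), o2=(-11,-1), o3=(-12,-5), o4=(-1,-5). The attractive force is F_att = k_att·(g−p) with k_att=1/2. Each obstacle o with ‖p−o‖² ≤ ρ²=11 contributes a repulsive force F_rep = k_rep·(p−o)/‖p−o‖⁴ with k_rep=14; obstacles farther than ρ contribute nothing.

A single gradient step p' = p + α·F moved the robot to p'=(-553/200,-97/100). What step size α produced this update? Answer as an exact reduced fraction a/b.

F_att = 1/2·(g−p) = 1/2·(-5,14) = (-2.5000,7.0000)
o1: d²=117 > ρ²=11 → inactive
o2: d²=85 > ρ²=11 → inactive
o3: d²=104 > ρ²=11 → inactive
o4: d²=5 ≤ ρ²=11; F_rep = 14·(-1,2)/5² = (-0.5600,1.1200)
F = F_att + ΣF_rep = (-3.0600,8.1200)
Δp = p'−p = (-0.7650,2.0300); α = Δx/Fx = (-153/200) / (-153/50) = 1/4
check: Δy/Fy = (203/100) / (203/25) = 1/4 ✓

α = 1/4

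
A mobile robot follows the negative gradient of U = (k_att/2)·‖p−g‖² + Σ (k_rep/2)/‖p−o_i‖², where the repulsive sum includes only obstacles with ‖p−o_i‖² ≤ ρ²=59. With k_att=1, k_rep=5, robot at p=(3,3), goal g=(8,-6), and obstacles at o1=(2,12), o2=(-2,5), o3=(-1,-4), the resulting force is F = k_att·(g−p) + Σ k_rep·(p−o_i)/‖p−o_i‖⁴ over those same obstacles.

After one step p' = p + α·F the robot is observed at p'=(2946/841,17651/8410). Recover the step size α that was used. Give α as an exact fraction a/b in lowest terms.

F_att = 1·(g−p) = 1·(5,-9) = (5.0000,-9.0000)
o1: d²=82 > ρ²=59 → inactive
o2: d²=29 ≤ ρ²=59; F_rep = 5·(5,-2)/29² = (0.0297,-0.0119)
o3: d²=65 > ρ²=59 → inactive
F = F_att + ΣF_rep = (5.0297,-9.0119)
Δp = p'−p = (0.5030,-0.9012); α = Δx/Fx = (423/841) / (4230/841) = 1/10
check: Δy/Fy = (-7579/8410) / (-7579/841) = 1/10 ✓

α = 1/10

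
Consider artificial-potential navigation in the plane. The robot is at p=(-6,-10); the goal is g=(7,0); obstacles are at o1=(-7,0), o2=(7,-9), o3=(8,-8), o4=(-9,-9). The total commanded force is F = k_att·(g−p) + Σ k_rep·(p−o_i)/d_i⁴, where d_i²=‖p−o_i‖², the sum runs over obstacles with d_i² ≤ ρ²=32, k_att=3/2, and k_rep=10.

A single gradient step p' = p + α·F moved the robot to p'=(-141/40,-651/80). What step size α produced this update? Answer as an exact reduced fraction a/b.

F_att = 3/2·(g−p) = 3/2·(13,10) = (19.5000,15.0000)
o1: d²=101 > ρ²=32 → inactive
o2: d²=170 > ρ²=32 → inactive
o3: d²=200 > ρ²=32 → inactive
o4: d²=10 ≤ ρ²=32; F_rep = 10·(3,-1)/10² = (0.3000,-0.1000)
F = F_att + ΣF_rep = (19.8000,14.9000)
Δp = p'−p = (2.4750,1.8625); α = Δx/Fx = (99/40) / (99/5) = 1/8
check: Δy/Fy = (149/80) / (149/10) = 1/8 ✓

α = 1/8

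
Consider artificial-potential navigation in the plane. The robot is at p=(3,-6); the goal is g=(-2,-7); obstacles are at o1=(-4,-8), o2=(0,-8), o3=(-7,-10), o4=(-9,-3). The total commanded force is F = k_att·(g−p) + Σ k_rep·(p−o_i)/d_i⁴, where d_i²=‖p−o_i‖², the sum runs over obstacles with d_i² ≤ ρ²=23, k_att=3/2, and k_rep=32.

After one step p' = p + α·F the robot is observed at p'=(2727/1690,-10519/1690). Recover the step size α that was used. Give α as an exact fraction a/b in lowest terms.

F_att = 3/2·(g−p) = 3/2·(-5,-1) = (-7.5000,-1.5000)
o1: d²=53 > ρ²=23 → inactive
o2: d²=13 ≤ ρ²=23; F_rep = 32·(3,2)/13² = (0.5680,0.3787)
o3: d²=116 > ρ²=23 → inactive
o4: d²=153 > ρ²=23 → inactive
F = F_att + ΣF_rep = (-6.9320,-1.1213)
Δp = p'−p = (-1.3864,-0.2243); α = Δx/Fx = (-2343/1690) / (-2343/338) = 1/5
check: Δy/Fy = (-379/1690) / (-379/338) = 1/5 ✓

α = 1/5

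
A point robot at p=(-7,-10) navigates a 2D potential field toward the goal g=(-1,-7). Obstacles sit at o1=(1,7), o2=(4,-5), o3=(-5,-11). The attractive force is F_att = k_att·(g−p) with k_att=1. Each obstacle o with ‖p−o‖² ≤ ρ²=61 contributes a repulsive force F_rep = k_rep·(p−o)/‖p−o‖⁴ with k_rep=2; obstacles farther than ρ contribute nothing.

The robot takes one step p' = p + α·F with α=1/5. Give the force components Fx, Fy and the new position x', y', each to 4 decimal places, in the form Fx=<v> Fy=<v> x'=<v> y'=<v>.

F_att = 1·(g−p) = 1·(6,3) = (6.0000,3.0000)
o1: d²=353 > ρ²=61 → inactive
o2: d²=146 > ρ²=61 → inactive
o3: d²=5 ≤ ρ²=61; F_rep = 2·(-2,1)/5² = (-0.1600,0.0800)
F = F_att + ΣF_rep = (5.8400,3.0800)
p' = p + 1/5·F = (-5.8320,-9.3840)

Fx=5.8400 Fy=3.0800 x'=-5.8320 y'=-9.3840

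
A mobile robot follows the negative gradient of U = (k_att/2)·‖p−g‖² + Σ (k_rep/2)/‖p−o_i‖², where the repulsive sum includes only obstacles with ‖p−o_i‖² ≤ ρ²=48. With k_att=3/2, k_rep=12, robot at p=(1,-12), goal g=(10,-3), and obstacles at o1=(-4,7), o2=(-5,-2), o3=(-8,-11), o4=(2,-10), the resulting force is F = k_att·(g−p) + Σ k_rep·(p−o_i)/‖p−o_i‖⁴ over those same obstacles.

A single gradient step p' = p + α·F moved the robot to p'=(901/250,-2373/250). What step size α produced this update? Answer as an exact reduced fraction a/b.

α = 1/5

F_att = 3/2·(g−p) = 3/2·(9,9) = (13.5000,13.5000)
o1: d²=386 > ρ²=48 → inactive
o2: d²=136 > ρ²=48 → inactive
o3: d²=82 > ρ²=48 → inactive
o4: d²=5 ≤ ρ²=48; F_rep = 12·(-1,-2)/5² = (-0.4800,-0.9600)
F = F_att + ΣF_rep = (13.0200,12.5400)
Δp = p'−p = (2.6040,2.5080); α = Δx/Fx = (651/250) / (651/50) = 1/5
check: Δy/Fy = (627/250) / (627/50) = 1/5 ✓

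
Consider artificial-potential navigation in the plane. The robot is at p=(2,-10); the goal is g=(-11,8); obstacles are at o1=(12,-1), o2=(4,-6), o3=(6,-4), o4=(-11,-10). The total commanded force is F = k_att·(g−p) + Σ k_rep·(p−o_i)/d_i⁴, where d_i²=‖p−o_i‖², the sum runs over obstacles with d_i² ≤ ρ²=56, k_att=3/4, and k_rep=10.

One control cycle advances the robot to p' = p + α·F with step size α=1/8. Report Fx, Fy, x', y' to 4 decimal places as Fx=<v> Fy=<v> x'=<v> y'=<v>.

Fx=-9.8148 Fy=13.3778 x'=0.7732 y'=-8.3278

F_att = 3/4·(g−p) = 3/4·(-13,18) = (-9.7500,13.5000)
o1: d²=181 > ρ²=56 → inactive
o2: d²=20 ≤ ρ²=56; F_rep = 10·(-2,-4)/20² = (-0.0500,-0.1000)
o3: d²=52 ≤ ρ²=56; F_rep = 10·(-4,-6)/52² = (-0.0148,-0.0222)
o4: d²=169 > ρ²=56 → inactive
F = F_att + ΣF_rep = (-9.8148,13.3778)
p' = p + 1/8·F = (0.7732,-8.3278)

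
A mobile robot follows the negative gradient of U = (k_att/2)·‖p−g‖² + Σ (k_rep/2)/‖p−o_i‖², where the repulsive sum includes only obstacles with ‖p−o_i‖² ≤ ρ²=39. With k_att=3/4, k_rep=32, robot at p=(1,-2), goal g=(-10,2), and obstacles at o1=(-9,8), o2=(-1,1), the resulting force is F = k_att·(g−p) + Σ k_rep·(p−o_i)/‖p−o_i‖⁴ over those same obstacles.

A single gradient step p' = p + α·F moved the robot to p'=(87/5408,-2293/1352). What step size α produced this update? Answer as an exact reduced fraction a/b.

α = 1/8

F_att = 3/4·(g−p) = 3/4·(-11,4) = (-8.2500,3.0000)
o1: d²=200 > ρ²=39 → inactive
o2: d²=13 ≤ ρ²=39; F_rep = 32·(2,-3)/13² = (0.3787,-0.5680)
F = F_att + ΣF_rep = (-7.8713,2.4320)
Δp = p'−p = (-0.9839,0.3040); α = Δx/Fx = (-5321/5408) / (-5321/676) = 1/8
check: Δy/Fy = (411/1352) / (411/169) = 1/8 ✓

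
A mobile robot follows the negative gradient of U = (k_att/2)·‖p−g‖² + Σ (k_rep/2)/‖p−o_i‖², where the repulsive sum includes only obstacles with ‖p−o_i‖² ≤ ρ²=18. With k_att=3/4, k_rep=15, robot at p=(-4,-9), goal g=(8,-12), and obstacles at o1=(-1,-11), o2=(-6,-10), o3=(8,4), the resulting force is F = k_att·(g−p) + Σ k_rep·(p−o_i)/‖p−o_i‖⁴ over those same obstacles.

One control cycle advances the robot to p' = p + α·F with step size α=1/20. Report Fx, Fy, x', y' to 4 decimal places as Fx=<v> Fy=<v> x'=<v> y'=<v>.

Fx=9.9337 Fy=-1.4725 x'=-3.5033 y'=-9.0736

F_att = 3/4·(g−p) = 3/4·(12,-3) = (9.0000,-2.2500)
o1: d²=13 ≤ ρ²=18; F_rep = 15·(-3,2)/13² = (-0.2663,0.1775)
o2: d²=5 ≤ ρ²=18; F_rep = 15·(2,1)/5² = (1.2000,0.6000)
o3: d²=313 > ρ²=18 → inactive
F = F_att + ΣF_rep = (9.9337,-1.4725)
p' = p + 1/20·F = (-3.5033,-9.0736)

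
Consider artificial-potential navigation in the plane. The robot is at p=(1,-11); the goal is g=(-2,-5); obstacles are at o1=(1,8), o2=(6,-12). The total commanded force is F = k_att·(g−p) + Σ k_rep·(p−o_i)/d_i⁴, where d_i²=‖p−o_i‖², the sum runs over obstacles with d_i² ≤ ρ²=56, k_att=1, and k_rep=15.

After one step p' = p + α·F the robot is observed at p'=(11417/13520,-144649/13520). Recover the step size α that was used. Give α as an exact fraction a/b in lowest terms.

F_att = 1·(g−p) = 1·(-3,6) = (-3.0000,6.0000)
o1: d²=361 > ρ²=56 → inactive
o2: d²=26 ≤ ρ²=56; F_rep = 15·(-5,1)/26² = (-0.1109,0.0222)
F = F_att + ΣF_rep = (-3.1109,6.0222)
Δp = p'−p = (-0.1555,0.3011); α = Δx/Fx = (-2103/13520) / (-2103/676) = 1/20
check: Δy/Fy = (4071/13520) / (4071/676) = 1/20 ✓

α = 1/20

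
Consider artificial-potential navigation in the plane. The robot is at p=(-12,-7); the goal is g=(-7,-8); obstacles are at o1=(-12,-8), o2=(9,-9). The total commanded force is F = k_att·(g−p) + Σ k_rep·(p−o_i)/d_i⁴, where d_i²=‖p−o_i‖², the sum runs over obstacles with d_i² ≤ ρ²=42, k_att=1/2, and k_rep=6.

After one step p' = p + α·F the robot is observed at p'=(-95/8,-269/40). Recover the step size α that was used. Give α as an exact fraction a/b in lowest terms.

F_att = 1/2·(g−p) = 1/2·(5,-1) = (2.5000,-0.5000)
o1: d²=1 ≤ ρ²=42; F_rep = 6·(0,1)/1² = (0.0000,6.0000)
o2: d²=445 > ρ²=42 → inactive
F = F_att + ΣF_rep = (2.5000,5.5000)
Δp = p'−p = (0.1250,0.2750); α = Δx/Fx = (1/8) / (5/2) = 1/20
check: Δy/Fy = (11/40) / (11/2) = 1/20 ✓

α = 1/20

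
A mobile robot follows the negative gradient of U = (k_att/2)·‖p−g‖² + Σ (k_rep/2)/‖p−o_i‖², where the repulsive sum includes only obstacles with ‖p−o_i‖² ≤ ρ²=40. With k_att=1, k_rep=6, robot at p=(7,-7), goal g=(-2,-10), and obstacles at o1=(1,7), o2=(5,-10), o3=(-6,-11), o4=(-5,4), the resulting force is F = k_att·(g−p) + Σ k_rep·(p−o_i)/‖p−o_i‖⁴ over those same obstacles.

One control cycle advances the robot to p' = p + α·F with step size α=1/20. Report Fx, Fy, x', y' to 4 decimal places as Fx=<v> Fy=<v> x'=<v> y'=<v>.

F_att = 1·(g−p) = 1·(-9,-3) = (-9.0000,-3.0000)
o1: d²=232 > ρ²=40 → inactive
o2: d²=13 ≤ ρ²=40; F_rep = 6·(2,3)/13² = (0.0710,0.1065)
o3: d²=185 > ρ²=40 → inactive
o4: d²=265 > ρ²=40 → inactive
F = F_att + ΣF_rep = (-8.9290,-2.8935)
p' = p + 1/20·F = (6.5536,-7.1447)

Fx=-8.9290 Fy=-2.8935 x'=6.5536 y'=-7.1447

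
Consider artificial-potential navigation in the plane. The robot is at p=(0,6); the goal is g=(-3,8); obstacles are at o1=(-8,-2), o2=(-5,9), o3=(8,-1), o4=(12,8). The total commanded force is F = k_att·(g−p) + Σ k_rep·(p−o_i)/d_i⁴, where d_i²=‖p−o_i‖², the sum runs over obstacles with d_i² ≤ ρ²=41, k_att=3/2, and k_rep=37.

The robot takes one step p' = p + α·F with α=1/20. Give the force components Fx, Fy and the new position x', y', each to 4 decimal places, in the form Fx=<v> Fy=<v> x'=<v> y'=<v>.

Fx=-4.3400 Fy=2.9040 x'=-0.2170 y'=6.1452

F_att = 3/2·(g−p) = 3/2·(-3,2) = (-4.5000,3.0000)
o1: d²=128 > ρ²=41 → inactive
o2: d²=34 ≤ ρ²=41; F_rep = 37·(5,-3)/34² = (0.1600,-0.0960)
o3: d²=113 > ρ²=41 → inactive
o4: d²=148 > ρ²=41 → inactive
F = F_att + ΣF_rep = (-4.3400,2.9040)
p' = p + 1/20·F = (-0.2170,6.1452)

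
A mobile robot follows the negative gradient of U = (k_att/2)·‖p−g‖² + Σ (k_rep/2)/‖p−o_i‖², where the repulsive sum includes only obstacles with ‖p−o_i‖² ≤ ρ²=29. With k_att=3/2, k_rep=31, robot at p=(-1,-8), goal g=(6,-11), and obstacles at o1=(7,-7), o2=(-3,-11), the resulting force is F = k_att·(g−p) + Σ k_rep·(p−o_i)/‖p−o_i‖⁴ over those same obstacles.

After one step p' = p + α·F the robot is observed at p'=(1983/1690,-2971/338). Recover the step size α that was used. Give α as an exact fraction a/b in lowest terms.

F_att = 3/2·(g−p) = 3/2·(7,-3) = (10.5000,-4.5000)
o1: d²=65 > ρ²=29 → inactive
o2: d²=13 ≤ ρ²=29; F_rep = 31·(2,3)/13² = (0.3669,0.5503)
F = F_att + ΣF_rep = (10.8669,-3.9497)
Δp = p'−p = (2.1734,-0.7899); α = Δx/Fx = (3673/1690) / (3673/338) = 1/5
check: Δy/Fy = (-267/338) / (-1335/338) = 1/5 ✓

α = 1/5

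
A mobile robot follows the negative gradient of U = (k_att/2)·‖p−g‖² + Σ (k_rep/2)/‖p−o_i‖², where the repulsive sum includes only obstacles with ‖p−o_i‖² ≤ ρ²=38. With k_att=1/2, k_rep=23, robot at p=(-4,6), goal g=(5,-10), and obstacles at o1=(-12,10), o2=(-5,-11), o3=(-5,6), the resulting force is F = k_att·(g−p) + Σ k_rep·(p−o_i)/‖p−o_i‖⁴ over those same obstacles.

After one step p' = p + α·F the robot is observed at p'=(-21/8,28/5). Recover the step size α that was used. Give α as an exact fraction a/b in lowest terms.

F_att = 1/2·(g−p) = 1/2·(9,-16) = (4.5000,-8.0000)
o1: d²=80 > ρ²=38 → inactive
o2: d²=290 > ρ²=38 → inactive
o3: d²=1 ≤ ρ²=38; F_rep = 23·(1,0)/1² = (23.0000,0.0000)
F = F_att + ΣF_rep = (27.5000,-8.0000)
Δp = p'−p = (1.3750,-0.4000); α = Δx/Fx = (11/8) / (55/2) = 1/20
check: Δy/Fy = (-2/5) / (-8) = 1/20 ✓

α = 1/20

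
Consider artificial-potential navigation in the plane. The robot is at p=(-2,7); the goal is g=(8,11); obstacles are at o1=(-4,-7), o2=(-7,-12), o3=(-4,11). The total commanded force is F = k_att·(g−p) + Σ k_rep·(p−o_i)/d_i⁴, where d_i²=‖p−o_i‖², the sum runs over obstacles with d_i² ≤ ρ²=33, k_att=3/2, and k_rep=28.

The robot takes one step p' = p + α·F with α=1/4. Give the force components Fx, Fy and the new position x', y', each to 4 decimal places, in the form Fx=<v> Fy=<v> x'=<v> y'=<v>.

Fx=15.1400 Fy=5.7200 x'=1.7850 y'=8.4300

F_att = 3/2·(g−p) = 3/2·(10,4) = (15.0000,6.0000)
o1: d²=200 > ρ²=33 → inactive
o2: d²=386 > ρ²=33 → inactive
o3: d²=20 ≤ ρ²=33; F_rep = 28·(2,-4)/20² = (0.1400,-0.2800)
F = F_att + ΣF_rep = (15.1400,5.7200)
p' = p + 1/4·F = (1.7850,8.4300)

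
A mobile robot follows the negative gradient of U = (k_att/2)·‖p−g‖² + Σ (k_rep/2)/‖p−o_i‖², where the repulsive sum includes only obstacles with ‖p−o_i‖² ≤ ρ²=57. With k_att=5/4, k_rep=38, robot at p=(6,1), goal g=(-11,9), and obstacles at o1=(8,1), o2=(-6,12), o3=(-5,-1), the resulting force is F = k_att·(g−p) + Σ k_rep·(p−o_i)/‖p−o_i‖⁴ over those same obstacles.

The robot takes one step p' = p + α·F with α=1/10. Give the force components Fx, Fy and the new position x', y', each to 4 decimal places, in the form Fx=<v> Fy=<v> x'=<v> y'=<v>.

F_att = 5/4·(g−p) = 5/4·(-17,8) = (-21.2500,10.0000)
o1: d²=4 ≤ ρ²=57; F_rep = 38·(-2,0)/4² = (-4.7500,0.0000)
o2: d²=265 > ρ²=57 → inactive
o3: d²=125 > ρ²=57 → inactive
F = F_att + ΣF_rep = (-26.0000,10.0000)
p' = p + 1/10·F = (3.4000,2.0000)

Fx=-26.0000 Fy=10.0000 x'=3.4000 y'=2.0000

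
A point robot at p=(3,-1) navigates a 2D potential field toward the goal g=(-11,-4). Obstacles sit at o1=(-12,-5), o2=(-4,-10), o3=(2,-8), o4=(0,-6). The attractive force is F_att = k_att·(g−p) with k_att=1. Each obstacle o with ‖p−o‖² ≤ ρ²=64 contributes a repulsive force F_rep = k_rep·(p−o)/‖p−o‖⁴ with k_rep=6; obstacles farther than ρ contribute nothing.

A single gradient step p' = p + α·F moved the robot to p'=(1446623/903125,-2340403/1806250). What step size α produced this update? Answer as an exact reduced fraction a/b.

F_att = 1·(g−p) = 1·(-14,-3) = (-14.0000,-3.0000)
o1: d²=241 > ρ²=64 → inactive
o2: d²=130 > ρ²=64 → inactive
o3: d²=50 ≤ ρ²=64; F_rep = 6·(1,7)/50² = (0.0024,0.0168)
o4: d²=34 ≤ ρ²=64; F_rep = 6·(3,5)/34² = (0.0156,0.0260)
F = F_att + ΣF_rep = (-13.9820,-2.9572)
Δp = p'−p = (-1.3982,-0.2957); α = Δx/Fx = (-1262752/903125) / (-2525504/180625) = 1/10
check: Δy/Fy = (-534153/1806250) / (-534153/180625) = 1/10 ✓

α = 1/10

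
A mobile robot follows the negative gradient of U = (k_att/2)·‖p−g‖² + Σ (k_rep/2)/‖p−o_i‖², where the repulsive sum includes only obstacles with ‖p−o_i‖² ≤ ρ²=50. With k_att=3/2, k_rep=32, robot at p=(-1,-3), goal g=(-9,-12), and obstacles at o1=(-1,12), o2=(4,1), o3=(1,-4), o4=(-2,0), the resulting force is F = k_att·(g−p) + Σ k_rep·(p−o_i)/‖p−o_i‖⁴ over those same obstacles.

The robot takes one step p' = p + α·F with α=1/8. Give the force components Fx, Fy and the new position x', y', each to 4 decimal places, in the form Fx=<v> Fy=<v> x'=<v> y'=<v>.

Fx=-14.3352 Fy=-13.2561 x'=-2.7919 y'=-4.6570

F_att = 3/2·(g−p) = 3/2·(-8,-9) = (-12.0000,-13.5000)
o1: d²=225 > ρ²=50 → inactive
o2: d²=41 ≤ ρ²=50; F_rep = 32·(-5,-4)/41² = (-0.0952,-0.0761)
o3: d²=5 ≤ ρ²=50; F_rep = 32·(-2,1)/5² = (-2.5600,1.2800)
o4: d²=10 ≤ ρ²=50; F_rep = 32·(1,-3)/10² = (0.3200,-0.9600)
F = F_att + ΣF_rep = (-14.3352,-13.2561)
p' = p + 1/8·F = (-2.7919,-4.6570)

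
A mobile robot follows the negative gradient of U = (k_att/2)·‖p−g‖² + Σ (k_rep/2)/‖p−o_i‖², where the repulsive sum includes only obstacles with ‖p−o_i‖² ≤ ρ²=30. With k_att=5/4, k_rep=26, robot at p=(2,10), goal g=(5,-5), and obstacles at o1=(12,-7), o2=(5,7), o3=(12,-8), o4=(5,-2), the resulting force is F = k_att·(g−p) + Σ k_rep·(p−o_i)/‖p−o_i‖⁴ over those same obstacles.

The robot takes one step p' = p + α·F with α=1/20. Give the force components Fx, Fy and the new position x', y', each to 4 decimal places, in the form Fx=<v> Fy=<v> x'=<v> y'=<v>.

Fx=3.5093 Fy=-18.5093 x'=2.1755 y'=9.0745

F_att = 5/4·(g−p) = 5/4·(3,-15) = (3.7500,-18.7500)
o1: d²=389 > ρ²=30 → inactive
o2: d²=18 ≤ ρ²=30; F_rep = 26·(-3,3)/18² = (-0.2407,0.2407)
o3: d²=424 > ρ²=30 → inactive
o4: d²=153 > ρ²=30 → inactive
F = F_att + ΣF_rep = (3.5093,-18.5093)
p' = p + 1/20·F = (2.1755,9.0745)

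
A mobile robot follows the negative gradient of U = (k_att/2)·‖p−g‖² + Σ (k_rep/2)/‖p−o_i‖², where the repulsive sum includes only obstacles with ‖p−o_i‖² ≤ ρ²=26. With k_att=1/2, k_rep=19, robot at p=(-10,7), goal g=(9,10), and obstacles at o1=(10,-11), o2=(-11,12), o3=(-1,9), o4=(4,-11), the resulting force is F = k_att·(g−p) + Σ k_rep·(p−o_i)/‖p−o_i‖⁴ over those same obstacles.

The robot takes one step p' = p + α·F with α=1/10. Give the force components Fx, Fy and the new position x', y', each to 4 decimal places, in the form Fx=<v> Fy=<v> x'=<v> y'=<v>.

F_att = 1/2·(g−p) = 1/2·(19,3) = (9.5000,1.5000)
o1: d²=724 > ρ²=26 → inactive
o2: d²=26 ≤ ρ²=26; F_rep = 19·(1,-5)/26² = (0.0281,-0.1405)
o3: d²=85 > ρ²=26 → inactive
o4: d²=520 > ρ²=26 → inactive
F = F_att + ΣF_rep = (9.5281,1.3595)
p' = p + 1/10·F = (-9.0472,7.1359)

Fx=9.5281 Fy=1.3595 x'=-9.0472 y'=7.1359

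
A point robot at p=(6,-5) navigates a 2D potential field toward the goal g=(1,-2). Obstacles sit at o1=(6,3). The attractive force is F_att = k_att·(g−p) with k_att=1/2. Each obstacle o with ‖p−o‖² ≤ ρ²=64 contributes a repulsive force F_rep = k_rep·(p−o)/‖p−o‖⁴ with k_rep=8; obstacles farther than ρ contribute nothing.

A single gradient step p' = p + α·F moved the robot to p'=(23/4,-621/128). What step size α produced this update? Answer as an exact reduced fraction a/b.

α = 1/10

F_att = 1/2·(g−p) = 1/2·(-5,3) = (-2.5000,1.5000)
o1: d²=64 ≤ ρ²=64; F_rep = 8·(0,-8)/64² = (0.0000,-0.0156)
F = F_att + ΣF_rep = (-2.5000,1.4844)
Δp = p'−p = (-0.2500,0.1484); α = Δx/Fx = (-1/4) / (-5/2) = 1/10
check: Δy/Fy = (19/128) / (95/64) = 1/10 ✓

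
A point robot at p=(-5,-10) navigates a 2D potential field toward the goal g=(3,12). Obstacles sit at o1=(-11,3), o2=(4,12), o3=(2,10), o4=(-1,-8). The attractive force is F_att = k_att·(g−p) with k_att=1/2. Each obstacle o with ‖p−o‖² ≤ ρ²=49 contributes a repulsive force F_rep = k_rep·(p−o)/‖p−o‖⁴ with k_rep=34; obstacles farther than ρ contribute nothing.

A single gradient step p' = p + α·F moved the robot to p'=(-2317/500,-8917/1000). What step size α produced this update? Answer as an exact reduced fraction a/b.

α = 1/10

F_att = 1/2·(g−p) = 1/2·(8,22) = (4.0000,11.0000)
o1: d²=205 > ρ²=49 → inactive
o2: d²=565 > ρ²=49 → inactive
o3: d²=449 > ρ²=49 → inactive
o4: d²=20 ≤ ρ²=49; F_rep = 34·(-4,-2)/20² = (-0.3400,-0.1700)
F = F_att + ΣF_rep = (3.6600,10.8300)
Δp = p'−p = (0.3660,1.0830); α = Δx/Fx = (183/500) / (183/50) = 1/10
check: Δy/Fy = (1083/1000) / (1083/100) = 1/10 ✓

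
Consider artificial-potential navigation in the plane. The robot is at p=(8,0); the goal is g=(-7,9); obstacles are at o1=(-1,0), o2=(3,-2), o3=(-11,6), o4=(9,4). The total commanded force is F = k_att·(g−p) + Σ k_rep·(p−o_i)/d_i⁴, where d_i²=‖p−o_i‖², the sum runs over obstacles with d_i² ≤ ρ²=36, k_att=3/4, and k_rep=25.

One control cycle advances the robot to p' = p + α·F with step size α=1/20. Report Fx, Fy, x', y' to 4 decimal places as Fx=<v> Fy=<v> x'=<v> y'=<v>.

Fx=-11.1879 Fy=6.4634 x'=7.4406 y'=0.3232

F_att = 3/4·(g−p) = 3/4·(-15,9) = (-11.2500,6.7500)
o1: d²=81 > ρ²=36 → inactive
o2: d²=29 ≤ ρ²=36; F_rep = 25·(5,2)/29² = (0.1486,0.0595)
o3: d²=397 > ρ²=36 → inactive
o4: d²=17 ≤ ρ²=36; F_rep = 25·(-1,-4)/17² = (-0.0865,-0.3460)
F = F_att + ΣF_rep = (-11.1879,6.4634)
p' = p + 1/20·F = (7.4406,0.3232)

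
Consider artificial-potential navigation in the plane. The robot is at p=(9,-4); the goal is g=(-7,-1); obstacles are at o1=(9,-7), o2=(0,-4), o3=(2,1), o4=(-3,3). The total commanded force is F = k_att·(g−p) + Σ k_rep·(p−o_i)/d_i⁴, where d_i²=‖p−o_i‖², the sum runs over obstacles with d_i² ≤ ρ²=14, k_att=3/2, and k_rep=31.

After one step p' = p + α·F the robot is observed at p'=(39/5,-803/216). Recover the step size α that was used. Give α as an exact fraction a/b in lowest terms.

F_att = 3/2·(g−p) = 3/2·(-16,3) = (-24.0000,4.5000)
o1: d²=9 ≤ ρ²=14; F_rep = 31·(0,3)/9² = (0.0000,1.1481)
o2: d²=81 > ρ²=14 → inactive
o3: d²=74 > ρ²=14 → inactive
o4: d²=193 > ρ²=14 → inactive
F = F_att + ΣF_rep = (-24.0000,5.6481)
Δp = p'−p = (-1.2000,0.2824); α = Δx/Fx = (-6/5) / (-24) = 1/20
check: Δy/Fy = (61/216) / (305/54) = 1/20 ✓

α = 1/20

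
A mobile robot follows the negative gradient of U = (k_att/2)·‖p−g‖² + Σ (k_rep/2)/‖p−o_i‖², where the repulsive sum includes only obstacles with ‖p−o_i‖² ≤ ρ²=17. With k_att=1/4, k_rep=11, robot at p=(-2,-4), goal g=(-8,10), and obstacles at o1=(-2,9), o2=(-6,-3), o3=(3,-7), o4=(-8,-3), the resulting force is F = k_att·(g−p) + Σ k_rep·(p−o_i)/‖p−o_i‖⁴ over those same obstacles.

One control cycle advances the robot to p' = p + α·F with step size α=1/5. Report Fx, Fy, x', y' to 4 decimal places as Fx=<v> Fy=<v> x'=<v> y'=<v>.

Fx=-1.3478 Fy=3.4619 x'=-2.2696 y'=-3.3076

F_att = 1/4·(g−p) = 1/4·(-6,14) = (-1.5000,3.5000)
o1: d²=169 > ρ²=17 → inactive
o2: d²=17 ≤ ρ²=17; F_rep = 11·(4,-1)/17² = (0.1522,-0.0381)
o3: d²=34 > ρ²=17 → inactive
o4: d²=37 > ρ²=17 → inactive
F = F_att + ΣF_rep = (-1.3478,3.4619)
p' = p + 1/5·F = (-2.2696,-3.3076)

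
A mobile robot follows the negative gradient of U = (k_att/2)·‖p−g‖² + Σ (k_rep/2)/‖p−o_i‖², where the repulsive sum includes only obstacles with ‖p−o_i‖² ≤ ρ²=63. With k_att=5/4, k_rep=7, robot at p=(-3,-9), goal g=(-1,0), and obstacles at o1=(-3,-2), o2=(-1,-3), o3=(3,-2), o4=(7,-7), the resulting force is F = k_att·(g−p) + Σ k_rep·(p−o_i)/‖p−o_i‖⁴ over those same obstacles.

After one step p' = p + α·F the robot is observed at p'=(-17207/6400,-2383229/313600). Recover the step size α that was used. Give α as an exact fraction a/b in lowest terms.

α = 1/8

F_att = 5/4·(g−p) = 5/4·(2,9) = (2.5000,11.2500)
o1: d²=49 ≤ ρ²=63; F_rep = 7·(0,-7)/49² = (0.0000,-0.0204)
o2: d²=40 ≤ ρ²=63; F_rep = 7·(-2,-6)/40² = (-0.0088,-0.0262)
o3: d²=85 > ρ²=63 → inactive
o4: d²=104 > ρ²=63 → inactive
F = F_att + ΣF_rep = (2.4912,11.2033)
Δp = p'−p = (0.3114,1.4004); α = Δx/Fx = (1993/6400) / (1993/800) = 1/8
check: Δy/Fy = (439171/313600) / (439171/39200) = 1/8 ✓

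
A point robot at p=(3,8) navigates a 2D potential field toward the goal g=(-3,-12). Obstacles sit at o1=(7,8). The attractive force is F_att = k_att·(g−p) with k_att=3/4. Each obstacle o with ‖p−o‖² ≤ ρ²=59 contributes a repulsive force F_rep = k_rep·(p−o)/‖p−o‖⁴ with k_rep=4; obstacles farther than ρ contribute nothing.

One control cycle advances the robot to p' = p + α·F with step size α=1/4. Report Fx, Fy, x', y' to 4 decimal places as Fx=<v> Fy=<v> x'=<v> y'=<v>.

F_att = 3/4·(g−p) = 3/4·(-6,-20) = (-4.5000,-15.0000)
o1: d²=16 ≤ ρ²=59; F_rep = 4·(-4,0)/16² = (-0.0625,0.0000)
F = F_att + ΣF_rep = (-4.5625,-15.0000)
p' = p + 1/4·F = (1.8594,4.2500)

Fx=-4.5625 Fy=-15.0000 x'=1.8594 y'=4.2500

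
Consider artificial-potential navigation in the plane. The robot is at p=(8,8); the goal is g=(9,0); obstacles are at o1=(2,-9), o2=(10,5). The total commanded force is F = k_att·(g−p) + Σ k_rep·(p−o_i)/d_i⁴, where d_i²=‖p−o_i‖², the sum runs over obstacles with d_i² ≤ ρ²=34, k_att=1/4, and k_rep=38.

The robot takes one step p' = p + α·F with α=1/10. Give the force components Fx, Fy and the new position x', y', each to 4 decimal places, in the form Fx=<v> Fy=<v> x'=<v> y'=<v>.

F_att = 1/4·(g−p) = 1/4·(1,-8) = (0.2500,-2.0000)
o1: d²=325 > ρ²=34 → inactive
o2: d²=13 ≤ ρ²=34; F_rep = 38·(-2,3)/13² = (-0.4497,0.6746)
F = F_att + ΣF_rep = (-0.1997,-1.3254)
p' = p + 1/10·F = (7.9800,7.8675)

Fx=-0.1997 Fy=-1.3254 x'=7.9800 y'=7.8675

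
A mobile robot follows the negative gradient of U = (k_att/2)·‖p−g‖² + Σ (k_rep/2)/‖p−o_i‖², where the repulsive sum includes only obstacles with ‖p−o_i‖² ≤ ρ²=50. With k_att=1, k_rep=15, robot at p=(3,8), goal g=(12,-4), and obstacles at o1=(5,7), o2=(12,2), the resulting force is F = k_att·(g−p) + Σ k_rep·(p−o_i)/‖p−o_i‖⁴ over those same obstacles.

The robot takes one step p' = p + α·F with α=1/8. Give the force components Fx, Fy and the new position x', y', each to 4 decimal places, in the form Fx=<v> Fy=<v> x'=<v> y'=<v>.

F_att = 1·(g−p) = 1·(9,-12) = (9.0000,-12.0000)
o1: d²=5 ≤ ρ²=50; F_rep = 15·(-2,1)/5² = (-1.2000,0.6000)
o2: d²=117 > ρ²=50 → inactive
F = F_att + ΣF_rep = (7.8000,-11.4000)
p' = p + 1/8·F = (3.9750,6.5750)

Fx=7.8000 Fy=-11.4000 x'=3.9750 y'=6.5750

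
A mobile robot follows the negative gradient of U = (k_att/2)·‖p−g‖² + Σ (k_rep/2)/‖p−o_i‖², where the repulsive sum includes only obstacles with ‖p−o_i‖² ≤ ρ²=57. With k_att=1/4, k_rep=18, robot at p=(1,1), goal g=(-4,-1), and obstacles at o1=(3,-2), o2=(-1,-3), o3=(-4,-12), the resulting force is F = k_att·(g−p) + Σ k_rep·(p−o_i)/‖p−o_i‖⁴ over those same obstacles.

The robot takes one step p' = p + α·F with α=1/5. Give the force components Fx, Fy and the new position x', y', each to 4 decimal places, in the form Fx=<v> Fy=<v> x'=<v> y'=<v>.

Fx=-1.3730 Fy=-0.0005 x'=0.7254 y'=0.9999

F_att = 1/4·(g−p) = 1/4·(-5,-2) = (-1.2500,-0.5000)
o1: d²=13 ≤ ρ²=57; F_rep = 18·(-2,3)/13² = (-0.2130,0.3195)
o2: d²=20 ≤ ρ²=57; F_rep = 18·(2,4)/20² = (0.0900,0.1800)
o3: d²=194 > ρ²=57 → inactive
F = F_att + ΣF_rep = (-1.3730,-0.0005)
p' = p + 1/5·F = (0.7254,0.9999)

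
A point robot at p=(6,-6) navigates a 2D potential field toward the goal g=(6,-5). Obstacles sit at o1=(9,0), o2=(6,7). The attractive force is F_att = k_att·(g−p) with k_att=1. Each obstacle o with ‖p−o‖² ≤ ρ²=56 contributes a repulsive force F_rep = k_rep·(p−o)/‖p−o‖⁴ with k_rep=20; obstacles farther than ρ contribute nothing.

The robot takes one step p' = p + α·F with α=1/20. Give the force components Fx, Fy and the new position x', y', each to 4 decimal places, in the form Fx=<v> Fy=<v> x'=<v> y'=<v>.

Fx=-0.0296 Fy=0.9407 x'=5.9985 y'=-5.9530

F_att = 1·(g−p) = 1·(0,1) = (0.0000,1.0000)
o1: d²=45 ≤ ρ²=56; F_rep = 20·(-3,-6)/45² = (-0.0296,-0.0593)
o2: d²=169 > ρ²=56 → inactive
F = F_att + ΣF_rep = (-0.0296,0.9407)
p' = p + 1/20·F = (5.9985,-5.9530)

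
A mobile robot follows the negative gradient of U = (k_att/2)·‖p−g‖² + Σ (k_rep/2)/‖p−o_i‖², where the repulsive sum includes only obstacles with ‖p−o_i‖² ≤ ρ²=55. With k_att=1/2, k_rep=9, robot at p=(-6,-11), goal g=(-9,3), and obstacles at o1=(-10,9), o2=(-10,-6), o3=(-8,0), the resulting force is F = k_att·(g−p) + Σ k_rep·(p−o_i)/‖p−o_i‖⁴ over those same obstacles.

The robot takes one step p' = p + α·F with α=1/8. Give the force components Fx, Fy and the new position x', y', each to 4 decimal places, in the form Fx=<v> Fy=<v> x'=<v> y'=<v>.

F_att = 1/2·(g−p) = 1/2·(-3,14) = (-1.5000,7.0000)
o1: d²=416 > ρ²=55 → inactive
o2: d²=41 ≤ ρ²=55; F_rep = 9·(4,-5)/41² = (0.0214,-0.0268)
o3: d²=125 > ρ²=55 → inactive
F = F_att + ΣF_rep = (-1.4786,6.9732)
p' = p + 1/8·F = (-6.1848,-10.1283)

Fx=-1.4786 Fy=6.9732 x'=-6.1848 y'=-10.1283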